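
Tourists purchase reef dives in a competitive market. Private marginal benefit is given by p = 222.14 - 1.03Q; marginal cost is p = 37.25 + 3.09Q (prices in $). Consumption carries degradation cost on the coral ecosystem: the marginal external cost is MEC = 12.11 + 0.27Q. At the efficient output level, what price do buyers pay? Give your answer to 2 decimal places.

P = $181.60

Social marginal benefit = demand − MEC = 210.03 - 1.30Q.
Set SMB = MC: 210.03 - 1.30Q = 37.25 + 3.09Q → Q* = 39.3576.
Consumer price on the demand curve at Q*: 222.14 − 1.03×39.3576 = 181.6017.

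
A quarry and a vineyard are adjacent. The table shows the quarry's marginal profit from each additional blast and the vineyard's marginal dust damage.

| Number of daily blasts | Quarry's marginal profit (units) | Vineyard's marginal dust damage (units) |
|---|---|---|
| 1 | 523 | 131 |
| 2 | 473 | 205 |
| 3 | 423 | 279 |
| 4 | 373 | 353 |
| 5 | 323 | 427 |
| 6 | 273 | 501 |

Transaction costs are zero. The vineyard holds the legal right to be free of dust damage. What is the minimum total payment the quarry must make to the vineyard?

Efficient level: marginal profit ≥ marginal dust damage through level 4, so k* = 4.
With the vineyard holding the right, the quarry must at least compensate total damage at k*: 131 + 205 + 279 + 353 = 968.

968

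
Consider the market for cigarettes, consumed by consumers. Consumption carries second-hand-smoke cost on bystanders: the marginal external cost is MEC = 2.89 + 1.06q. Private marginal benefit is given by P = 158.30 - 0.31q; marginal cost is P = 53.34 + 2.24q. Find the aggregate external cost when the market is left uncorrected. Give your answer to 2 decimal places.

1016.89

Market equilibrium (private): 53.34 + 2.24q = 158.30 - 0.31q → q_m = 41.1608.
Total external cost = ∫₀^{q_m} (2.89 + 1.06q) dq = 2.89×41.1608 + ½×1.06×41.1608² = 1016.8868.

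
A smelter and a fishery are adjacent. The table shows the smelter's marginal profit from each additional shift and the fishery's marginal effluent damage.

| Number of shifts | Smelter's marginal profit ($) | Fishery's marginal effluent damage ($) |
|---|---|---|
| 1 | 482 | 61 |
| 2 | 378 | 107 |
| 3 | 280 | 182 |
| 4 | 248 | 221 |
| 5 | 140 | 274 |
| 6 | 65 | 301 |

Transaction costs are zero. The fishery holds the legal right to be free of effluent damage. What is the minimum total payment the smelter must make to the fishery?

Efficient level: marginal profit ≥ marginal effluent damage through level 4, so k* = 4.
With the fishery holding the right, the smelter must at least compensate total damage at k*: 61 + 107 + 182 + 221 = 571.

$571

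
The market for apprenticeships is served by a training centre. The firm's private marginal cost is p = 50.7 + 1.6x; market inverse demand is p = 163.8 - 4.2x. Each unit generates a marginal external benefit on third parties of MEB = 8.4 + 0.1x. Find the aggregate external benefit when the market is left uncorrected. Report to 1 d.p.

Market equilibrium (private): 50.7 + 1.6x = 163.8 - 4.2x → x_m = 19.5000.
Total external benefit = ∫₀^{x_m} (8.4 + 0.1x) dx = 8.4×19.5000 + ½×0.1×19.5000² = 182.8125.

182.8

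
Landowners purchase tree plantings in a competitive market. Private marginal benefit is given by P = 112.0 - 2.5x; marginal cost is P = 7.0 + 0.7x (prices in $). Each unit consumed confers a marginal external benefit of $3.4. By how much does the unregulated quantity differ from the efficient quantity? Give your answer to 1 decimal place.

Market equilibrium (private): 7.0 + 0.7x = 112.0 - 2.5x → x_m = 32.8125.
Social marginal benefit = demand + MEB = 115.4 - 2.5x.
Set SMB = MC: 115.4 - 2.5x = 7.0 + 0.7x → x* = 33.8750.
Gap = |32.8125 − 33.8750| = 1.0625.

1.1 units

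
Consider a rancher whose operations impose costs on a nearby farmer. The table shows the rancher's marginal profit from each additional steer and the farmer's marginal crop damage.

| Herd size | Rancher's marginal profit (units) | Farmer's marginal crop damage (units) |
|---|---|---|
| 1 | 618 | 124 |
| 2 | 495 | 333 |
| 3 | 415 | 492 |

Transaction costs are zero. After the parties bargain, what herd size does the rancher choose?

2

Bargaining reaches the level where marginal profit last exceeds marginal crop damage.
That holds through level 2 (495 ≥ 333) but not at 3 (415 < 492).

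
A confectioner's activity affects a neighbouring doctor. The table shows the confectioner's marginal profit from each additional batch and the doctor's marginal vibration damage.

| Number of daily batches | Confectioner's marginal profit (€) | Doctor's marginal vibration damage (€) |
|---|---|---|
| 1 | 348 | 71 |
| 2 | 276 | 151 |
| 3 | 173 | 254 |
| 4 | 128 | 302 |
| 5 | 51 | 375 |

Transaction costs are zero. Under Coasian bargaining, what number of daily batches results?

2

Bargaining reaches the level where marginal profit last exceeds marginal vibration damage.
That holds through level 2 (276 ≥ 151) but not at 3 (173 < 254).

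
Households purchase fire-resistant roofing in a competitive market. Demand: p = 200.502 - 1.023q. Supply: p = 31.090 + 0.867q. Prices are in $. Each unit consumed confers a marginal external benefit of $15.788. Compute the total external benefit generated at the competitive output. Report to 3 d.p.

$1415.173

Market equilibrium (private): 31.090 + 0.867q = 200.502 - 1.023q → q_m = 89.6360.
Total external benefit = MEB × q_m = 15.788 × 89.6360 = 1415.1732.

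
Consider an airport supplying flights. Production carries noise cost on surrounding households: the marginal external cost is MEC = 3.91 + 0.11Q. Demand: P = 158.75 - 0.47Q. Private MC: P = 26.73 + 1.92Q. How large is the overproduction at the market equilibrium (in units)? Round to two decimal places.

3.99 units

Market equilibrium (private): 26.73 + 1.92Q = 158.75 - 0.47Q → Q_m = 55.2385.
Social marginal cost = private MC + MEC = 30.64 + 2.03Q.
Set SMC = demand: 30.64 + 2.03Q = 158.75 - 0.47Q → Q* = 51.2440.
Gap = |55.2385 − 51.2440| = 3.9945.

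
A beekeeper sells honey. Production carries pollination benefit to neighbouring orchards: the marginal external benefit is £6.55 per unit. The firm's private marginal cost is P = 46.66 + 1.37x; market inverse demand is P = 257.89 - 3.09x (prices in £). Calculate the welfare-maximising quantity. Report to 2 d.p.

x* = 48.83

Social marginal cost = private MC − MEB = 40.11 + 1.37x.
Set SMC = demand: 40.11 + 1.37x = 257.89 - 3.09x → x* = 48.8296.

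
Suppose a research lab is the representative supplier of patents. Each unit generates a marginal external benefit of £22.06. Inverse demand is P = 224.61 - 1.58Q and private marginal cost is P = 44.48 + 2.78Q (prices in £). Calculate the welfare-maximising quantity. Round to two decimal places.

Q* = 46.37

Social marginal cost = private MC − MEB = 22.42 + 2.78Q.
Set SMC = demand: 22.42 + 2.78Q = 224.61 - 1.58Q → Q* = 46.3739.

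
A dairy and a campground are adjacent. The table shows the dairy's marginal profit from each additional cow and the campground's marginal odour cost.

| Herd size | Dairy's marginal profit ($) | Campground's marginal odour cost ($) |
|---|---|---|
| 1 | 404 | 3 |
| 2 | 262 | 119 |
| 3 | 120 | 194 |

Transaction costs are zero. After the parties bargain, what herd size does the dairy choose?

2

Bargaining reaches the level where marginal profit last exceeds marginal odour cost.
That holds through level 2 (262 ≥ 119) but not at 3 (120 < 194).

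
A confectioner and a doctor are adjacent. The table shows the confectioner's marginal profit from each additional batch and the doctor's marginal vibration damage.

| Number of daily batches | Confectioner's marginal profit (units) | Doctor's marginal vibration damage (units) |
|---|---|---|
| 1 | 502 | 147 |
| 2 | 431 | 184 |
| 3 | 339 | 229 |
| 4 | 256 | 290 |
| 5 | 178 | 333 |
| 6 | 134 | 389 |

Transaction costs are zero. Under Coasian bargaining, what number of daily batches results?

3

Bargaining reaches the level where marginal profit last exceeds marginal vibration damage.
That holds through level 3 (339 ≥ 229) but not at 4 (256 < 290).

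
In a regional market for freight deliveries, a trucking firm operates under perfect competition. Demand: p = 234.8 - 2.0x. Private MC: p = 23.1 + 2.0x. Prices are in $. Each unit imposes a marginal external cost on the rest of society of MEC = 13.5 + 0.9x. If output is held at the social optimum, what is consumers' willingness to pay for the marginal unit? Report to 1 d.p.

P = $153.9

Social marginal cost = private MC + MEC = 36.6 + 2.9x.
Set SMC = demand: 36.6 + 2.9x = 234.8 - 2.0x → x* = 40.4490.
Consumer price on the demand curve at x*: 234.8 − 2.0×40.4490 = 153.9020.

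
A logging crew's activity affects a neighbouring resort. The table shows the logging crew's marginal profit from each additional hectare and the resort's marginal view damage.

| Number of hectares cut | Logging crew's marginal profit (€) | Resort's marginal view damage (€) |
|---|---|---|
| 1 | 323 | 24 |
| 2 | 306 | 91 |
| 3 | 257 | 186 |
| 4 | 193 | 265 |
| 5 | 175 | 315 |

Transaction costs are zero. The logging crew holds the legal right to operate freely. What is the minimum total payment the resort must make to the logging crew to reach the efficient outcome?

€368

Left alone the logging crew would choose level 5 (marginal profit stays positive).
Efficient level: k* = 3 (marginal profit ≥ marginal view damage through 3).
The resort must at least cover the logging crew's forgone profit from cutting 5→3: 193 + 175 = 368.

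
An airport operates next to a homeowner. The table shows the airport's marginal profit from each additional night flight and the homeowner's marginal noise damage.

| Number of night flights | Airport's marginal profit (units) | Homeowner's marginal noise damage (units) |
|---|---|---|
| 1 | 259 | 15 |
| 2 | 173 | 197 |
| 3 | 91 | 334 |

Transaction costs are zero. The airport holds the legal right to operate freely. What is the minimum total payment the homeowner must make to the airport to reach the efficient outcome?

Left alone the airport would choose level 3 (marginal profit stays positive).
Efficient level: k* = 1 (marginal profit ≥ marginal noise damage through 1).
The homeowner must at least cover the airport's forgone profit from cutting 3→1: 173 + 91 = 264.

264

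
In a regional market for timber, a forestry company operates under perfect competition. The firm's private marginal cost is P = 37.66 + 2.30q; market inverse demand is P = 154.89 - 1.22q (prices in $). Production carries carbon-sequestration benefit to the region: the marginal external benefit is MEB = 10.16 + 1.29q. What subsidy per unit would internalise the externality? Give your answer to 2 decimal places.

subsidy = $83.85 per unit

Social marginal cost = private MC − MEB = 27.50 + 1.01q.
Set SMC = demand: 27.50 + 1.01q = 154.89 - 1.22q → q* = 57.1256.
The Pigouvian subsidy equals MEB at q*: 10.16 + 1.29×57.1256 = 83.8520.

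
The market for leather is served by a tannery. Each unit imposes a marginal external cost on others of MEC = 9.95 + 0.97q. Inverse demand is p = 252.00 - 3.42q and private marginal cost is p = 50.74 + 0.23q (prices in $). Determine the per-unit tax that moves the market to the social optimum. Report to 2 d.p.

tax = $50.12 per unit

Social marginal cost = private MC + MEC = 60.69 + 1.20q.
Set SMC = demand: 60.69 + 1.20q = 252.00 - 3.42q → q* = 41.4091.
The Pigouvian tax equals MEC at q*: 9.95 + 0.97×41.4091 = 50.1168.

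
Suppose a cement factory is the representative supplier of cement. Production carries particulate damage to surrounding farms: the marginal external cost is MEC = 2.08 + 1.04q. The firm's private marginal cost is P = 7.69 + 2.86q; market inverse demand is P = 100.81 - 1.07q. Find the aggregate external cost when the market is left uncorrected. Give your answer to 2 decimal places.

341.23

Market equilibrium (private): 7.69 + 2.86q = 100.81 - 1.07q → q_m = 23.6947.
Total external cost = ∫₀^{q_m} (2.08 + 1.04q) dq = 2.08×23.6947 + ½×1.04×23.6947² = 341.2332.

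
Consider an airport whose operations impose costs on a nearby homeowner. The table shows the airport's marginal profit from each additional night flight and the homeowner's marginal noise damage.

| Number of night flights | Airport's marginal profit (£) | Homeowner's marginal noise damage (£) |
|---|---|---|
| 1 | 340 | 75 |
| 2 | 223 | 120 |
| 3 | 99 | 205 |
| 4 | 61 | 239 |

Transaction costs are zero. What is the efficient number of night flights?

Bargaining reaches the level where marginal profit last exceeds marginal noise damage.
That holds through level 2 (223 ≥ 120) but not at 3 (99 < 205).

2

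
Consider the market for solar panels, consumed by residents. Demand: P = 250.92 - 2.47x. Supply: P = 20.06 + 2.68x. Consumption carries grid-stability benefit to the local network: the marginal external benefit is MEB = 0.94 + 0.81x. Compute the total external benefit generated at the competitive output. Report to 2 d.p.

Market equilibrium (private): 20.06 + 2.68x = 250.92 - 2.47x → x_m = 44.8272.
Total external benefit = ∫₀^{x_m} (0.94 + 0.81x) dx = 0.94×44.8272 + ½×0.81×44.8272² = 855.9761.

855.98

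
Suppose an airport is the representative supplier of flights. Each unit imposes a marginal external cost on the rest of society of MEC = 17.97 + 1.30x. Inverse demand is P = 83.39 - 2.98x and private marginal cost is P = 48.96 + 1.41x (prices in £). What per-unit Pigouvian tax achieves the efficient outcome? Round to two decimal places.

Social marginal cost = private MC + MEC = 66.93 + 2.71x.
Set SMC = demand: 66.93 + 2.71x = 83.39 - 2.98x → x* = 2.8928.
The Pigouvian tax equals MEC at x*: 17.97 + 1.30×2.8928 = 21.7306.

tax = £21.73 per unit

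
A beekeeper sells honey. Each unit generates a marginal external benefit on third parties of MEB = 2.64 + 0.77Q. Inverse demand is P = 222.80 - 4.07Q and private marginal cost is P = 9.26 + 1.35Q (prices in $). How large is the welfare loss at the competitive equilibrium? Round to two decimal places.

Market equilibrium (private): 9.26 + 1.35Q = 222.80 - 4.07Q → Q_m = 39.3985.
Social marginal cost = private MC − MEB = 6.62 + 0.58Q.
Set SMC = demand: 6.62 + 0.58Q = 222.80 - 4.07Q → Q* = 46.4903.
The loss is the area between SMC and demand from Q* to Q_m; with linear curves that's a triangle of height MEB(Q_m).
DWL = ½ × 7.0918 × 32.9769 = 116.9328.

DWL = $116.93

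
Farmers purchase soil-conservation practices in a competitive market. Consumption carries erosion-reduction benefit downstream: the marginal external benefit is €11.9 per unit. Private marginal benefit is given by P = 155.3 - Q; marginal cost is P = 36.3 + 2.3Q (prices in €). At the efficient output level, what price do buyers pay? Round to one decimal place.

Social marginal benefit = demand + MEB = 167.2 - Q.
Set SMB = MC: 167.2 - Q = 36.3 + 2.3Q → Q* = 39.6667.
Consumer price on the demand curve at Q*: 155.3 − 1.0×39.6667 = 115.6333.

P = €115.6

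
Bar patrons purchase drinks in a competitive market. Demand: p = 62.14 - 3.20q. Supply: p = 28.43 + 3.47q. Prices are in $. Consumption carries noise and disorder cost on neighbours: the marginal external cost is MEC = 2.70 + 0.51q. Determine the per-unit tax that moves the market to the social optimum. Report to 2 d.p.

Social marginal benefit = demand − MEC = 59.44 - 3.71q.
Set SMB = MC: 59.44 - 3.71q = 28.43 + 3.47q → q* = 4.3189.
The Pigouvian tax equals MEC at q*: 2.70 + 0.51×4.3189 = 4.9026.

tax = $4.90 per unit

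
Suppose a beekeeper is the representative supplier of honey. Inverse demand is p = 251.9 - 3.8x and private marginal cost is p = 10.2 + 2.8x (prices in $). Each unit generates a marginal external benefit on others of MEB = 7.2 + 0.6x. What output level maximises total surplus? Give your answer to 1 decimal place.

Social marginal cost = private MC − MEB = 3.0 + 2.2x.
Set SMC = demand: 3.0 + 2.2x = 251.9 - 3.8x → x* = 41.4833.

x* = 41.5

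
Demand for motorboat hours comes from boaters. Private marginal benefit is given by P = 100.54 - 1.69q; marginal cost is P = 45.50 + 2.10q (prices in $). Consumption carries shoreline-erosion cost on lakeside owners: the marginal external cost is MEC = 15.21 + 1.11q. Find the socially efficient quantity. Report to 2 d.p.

q* = 8.13

Social marginal benefit = demand − MEC = 85.33 - 2.80q.
Set SMB = MC: 85.33 - 2.80q = 45.50 + 2.10q → q* = 8.1286.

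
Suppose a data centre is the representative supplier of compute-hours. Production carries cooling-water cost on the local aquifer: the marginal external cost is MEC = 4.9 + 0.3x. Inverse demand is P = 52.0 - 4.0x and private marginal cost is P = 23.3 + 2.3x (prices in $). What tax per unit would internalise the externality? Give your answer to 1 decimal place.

tax = $6.0 per unit

Social marginal cost = private MC + MEC = 28.2 + 2.6x.
Set SMC = demand: 28.2 + 2.6x = 52.0 - 4.0x → x* = 3.6061.
The Pigouvian tax equals MEC at x*: 4.9 + 0.3×3.6061 = 5.9818.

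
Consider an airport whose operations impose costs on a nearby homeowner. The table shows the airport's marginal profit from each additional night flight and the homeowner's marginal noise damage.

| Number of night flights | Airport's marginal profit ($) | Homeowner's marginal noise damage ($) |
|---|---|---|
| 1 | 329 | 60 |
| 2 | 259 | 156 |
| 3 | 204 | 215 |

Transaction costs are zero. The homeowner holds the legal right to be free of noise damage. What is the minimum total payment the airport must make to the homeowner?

$216

Efficient level: marginal profit ≥ marginal noise damage through level 2, so k* = 2.
With the homeowner holding the right, the airport must at least compensate total damage at k*: 60 + 156 = 216.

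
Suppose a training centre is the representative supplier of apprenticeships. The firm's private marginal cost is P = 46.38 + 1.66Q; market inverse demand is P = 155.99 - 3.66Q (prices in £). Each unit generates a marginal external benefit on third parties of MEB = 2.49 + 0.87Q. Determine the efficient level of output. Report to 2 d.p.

Social marginal cost = private MC − MEB = 43.89 + 0.79Q.
Set SMC = demand: 43.89 + 0.79Q = 155.99 - 3.66Q → Q* = 25.1910.

Q* = 25.19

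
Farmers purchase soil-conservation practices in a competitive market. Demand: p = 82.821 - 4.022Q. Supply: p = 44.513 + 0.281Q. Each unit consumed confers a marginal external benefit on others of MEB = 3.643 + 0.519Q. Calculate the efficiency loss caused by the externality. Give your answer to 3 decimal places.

DWL = 9.023

Market equilibrium (private): 44.513 + 0.281Q = 82.821 - 4.022Q → Q_m = 8.9026.
Social marginal benefit = demand + MEB = 86.464 - 3.503Q.
Set SMB = MC: 86.464 - 3.503Q = 44.513 + 0.281Q → Q* = 11.0864.
Between Q* and Q_m the wedge SMB − MC runs linearly from 0 to MEB(Q_m), so the loss is a triangle.
DWL = ½ × 2.1838 × 8.2635 = 9.0229.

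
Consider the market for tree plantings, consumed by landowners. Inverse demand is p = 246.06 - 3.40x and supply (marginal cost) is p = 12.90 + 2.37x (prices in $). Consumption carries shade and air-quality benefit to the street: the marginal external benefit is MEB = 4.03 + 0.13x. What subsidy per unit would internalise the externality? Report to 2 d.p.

subsidy = $9.50 per unit

Social marginal benefit = demand + MEB = 250.09 - 3.27x.
Set SMB = MC: 250.09 - 3.27x = 12.90 + 2.37x → x* = 42.0550.
The Pigouvian subsidy equals MEB at x*: 4.03 + 0.13×42.0550 = 9.4972.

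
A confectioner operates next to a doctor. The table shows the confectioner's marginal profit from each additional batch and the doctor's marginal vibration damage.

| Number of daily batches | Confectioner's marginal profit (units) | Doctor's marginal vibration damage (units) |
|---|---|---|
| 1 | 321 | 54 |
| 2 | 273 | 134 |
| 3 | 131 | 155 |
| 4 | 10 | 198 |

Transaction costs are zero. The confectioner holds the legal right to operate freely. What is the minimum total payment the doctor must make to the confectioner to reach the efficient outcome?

Left alone the confectioner would choose level 4 (marginal profit stays positive).
Efficient level: k* = 2 (marginal profit ≥ marginal vibration damage through 2).
The doctor must at least cover the confectioner's forgone profit from cutting 4→2: 131 + 10 = 141.

141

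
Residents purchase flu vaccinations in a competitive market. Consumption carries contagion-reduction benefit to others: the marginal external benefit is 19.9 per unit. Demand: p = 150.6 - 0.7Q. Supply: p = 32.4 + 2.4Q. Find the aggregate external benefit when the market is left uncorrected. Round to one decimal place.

758.8

Market equilibrium (private): 32.4 + 2.4Q = 150.6 - 0.7Q → Q_m = 38.1290.
Total external benefit = MEB × Q_m = 19.9 × 38.1290 = 758.7671.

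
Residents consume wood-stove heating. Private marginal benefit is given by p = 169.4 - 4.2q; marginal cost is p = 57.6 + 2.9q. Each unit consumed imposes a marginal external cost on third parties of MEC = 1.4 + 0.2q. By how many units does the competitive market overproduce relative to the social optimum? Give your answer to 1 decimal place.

Market equilibrium (private): 57.6 + 2.9q = 169.4 - 4.2q → q_m = 15.7465.
Social marginal benefit = demand − MEC = 168.0 - 4.4q.
Set SMB = MC: 168.0 - 4.4q = 57.6 + 2.9q → q* = 15.1233.
Gap = |15.7465 − 15.1233| = 0.6232.

0.6 units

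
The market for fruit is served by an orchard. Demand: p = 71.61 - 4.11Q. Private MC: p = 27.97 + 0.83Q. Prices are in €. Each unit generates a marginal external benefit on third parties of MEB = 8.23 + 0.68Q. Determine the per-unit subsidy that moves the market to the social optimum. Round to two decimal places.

subsidy = €16.51 per unit

Social marginal cost = private MC − MEB = 19.74 + 0.15Q.
Set SMC = demand: 19.74 + 0.15Q = 71.61 - 4.11Q → Q* = 12.1761.
The Pigouvian subsidy equals MEB at Q*: 8.23 + 0.68×12.1761 = 16.5097.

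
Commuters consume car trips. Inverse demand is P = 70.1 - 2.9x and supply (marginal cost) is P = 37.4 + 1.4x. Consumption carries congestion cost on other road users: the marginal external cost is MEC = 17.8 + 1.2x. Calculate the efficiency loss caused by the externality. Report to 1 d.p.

DWL = 65.9

Market equilibrium (private): 37.4 + 1.4x = 70.1 - 2.9x → x_m = 7.6047.
Social marginal benefit = demand − MEC = 52.3 - 4.1x.
Set SMB = MC: 52.3 - 4.1x = 37.4 + 1.4x → x* = 2.7091.
Height of the DWL triangle at x_m is MC(x_m) − SMB(x_m) = MEC(x_m) = 26.9256.
DWL = ½ × 4.8956 × 26.9256 = 65.9085.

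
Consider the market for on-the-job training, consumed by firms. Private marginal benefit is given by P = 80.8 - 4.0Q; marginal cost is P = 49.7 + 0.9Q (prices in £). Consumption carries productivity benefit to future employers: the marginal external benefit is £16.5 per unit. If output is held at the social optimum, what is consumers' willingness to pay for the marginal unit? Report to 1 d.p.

P = £41.9

Social marginal benefit = demand + MEB = 97.3 - 4.0Q.
Set SMB = MC: 97.3 - 4.0Q = 49.7 + 0.9Q → Q* = 9.7143.
Consumer price on the demand curve at Q*: 80.8 − 4.0×9.7143 = 41.9428.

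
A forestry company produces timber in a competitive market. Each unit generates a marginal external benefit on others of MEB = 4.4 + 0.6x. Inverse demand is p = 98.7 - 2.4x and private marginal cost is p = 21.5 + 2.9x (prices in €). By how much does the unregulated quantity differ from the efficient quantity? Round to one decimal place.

2.8 units

Market equilibrium (private): 21.5 + 2.9x = 98.7 - 2.4x → x_m = 14.5660.
Social marginal cost = private MC − MEB = 17.1 + 2.3x.
Set SMC = demand: 17.1 + 2.3x = 98.7 - 2.4x → x* = 17.3617.
Gap = |14.5660 − 17.3617| = 2.7957.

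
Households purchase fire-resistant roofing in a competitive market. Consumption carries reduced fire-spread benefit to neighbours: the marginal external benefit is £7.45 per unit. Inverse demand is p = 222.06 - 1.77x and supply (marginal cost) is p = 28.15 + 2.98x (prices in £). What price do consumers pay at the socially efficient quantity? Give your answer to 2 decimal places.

P = £147.03

Social marginal benefit = demand + MEB = 229.51 - 1.77x.
Set SMB = MC: 229.51 - 1.77x = 28.15 + 2.98x → x* = 42.3916.
Consumer price on the demand curve at x*: 222.06 − 1.77×42.3916 = 147.0269.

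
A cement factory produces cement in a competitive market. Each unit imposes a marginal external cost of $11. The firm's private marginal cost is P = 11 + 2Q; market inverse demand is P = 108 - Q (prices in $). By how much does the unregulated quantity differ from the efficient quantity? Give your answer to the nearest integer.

Market equilibrium (private): 11 + 2Q = 108 - Q → Q_m = 32.3333.
Social marginal cost = private MC + MEC = 22 + 2Q.
Set SMC = demand: 22 + 2Q = 108 - Q → Q* = 28.6667.
Gap = |32.3333 − 28.6667| = 3.6666.

4 units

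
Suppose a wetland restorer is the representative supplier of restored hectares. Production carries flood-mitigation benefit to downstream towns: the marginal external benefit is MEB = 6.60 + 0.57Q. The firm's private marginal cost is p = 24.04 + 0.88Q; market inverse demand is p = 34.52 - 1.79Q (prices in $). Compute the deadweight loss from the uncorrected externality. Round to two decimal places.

Market equilibrium (private): 24.04 + 0.88Q = 34.52 - 1.79Q → Q_m = 3.9251.
Social marginal cost = private MC − MEB = 17.44 + 0.31Q.
Set SMC = demand: 17.44 + 0.31Q = 34.52 - 1.79Q → Q* = 8.1333.
Between Q* and Q_m the wedge demand − SMC runs linearly from 0 to MEB(Q_m), so the loss is a triangle.
DWL = ½ × 4.2082 × 8.8373 = 18.5946.

DWL = $18.59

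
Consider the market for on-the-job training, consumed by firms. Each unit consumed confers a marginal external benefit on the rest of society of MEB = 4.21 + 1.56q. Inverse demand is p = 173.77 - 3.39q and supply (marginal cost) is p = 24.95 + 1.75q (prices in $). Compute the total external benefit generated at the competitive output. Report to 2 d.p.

Market equilibrium (private): 24.95 + 1.75q = 173.77 - 3.39q → q_m = 28.9533.
Total external benefit = ∫₀^{q_m} (4.21 + 1.56q) dq = 4.21×28.9533 + ½×1.56×28.9533² = 775.7624.

$775.76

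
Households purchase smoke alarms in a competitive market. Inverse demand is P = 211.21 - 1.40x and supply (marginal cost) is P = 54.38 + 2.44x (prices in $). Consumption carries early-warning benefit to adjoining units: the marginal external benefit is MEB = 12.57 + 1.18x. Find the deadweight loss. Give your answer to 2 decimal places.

DWL = $694.00

Market equilibrium (private): 54.38 + 2.44x = 211.21 - 1.40x → x_m = 40.8411.
Social marginal benefit = demand + MEB = 223.78 - 0.22x.
Set SMB = MC: 223.78 - 0.22x = 54.38 + 2.44x → x* = 63.6842.
Between x* and x_m the wedge SMB − MC runs linearly from 0 to MEB(x_m), so the loss is a triangle.
DWL = ½ × 22.8431 × 60.7626 = 694.0031.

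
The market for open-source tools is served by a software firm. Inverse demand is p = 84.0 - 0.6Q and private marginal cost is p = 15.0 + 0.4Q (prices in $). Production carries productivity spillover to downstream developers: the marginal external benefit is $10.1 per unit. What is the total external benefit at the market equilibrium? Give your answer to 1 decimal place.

Market equilibrium (private): 15.0 + 0.4Q = 84.0 - 0.6Q → Q_m = 69.0000.
Total external benefit = MEB × Q_m = 10.1 × 69.0000 = 696.9000.

$696.9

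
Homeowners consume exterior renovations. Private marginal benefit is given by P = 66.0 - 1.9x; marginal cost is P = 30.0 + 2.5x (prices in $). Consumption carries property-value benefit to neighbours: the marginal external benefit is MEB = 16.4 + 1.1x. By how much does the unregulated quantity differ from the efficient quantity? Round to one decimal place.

7.7 units

Market equilibrium (private): 30.0 + 2.5x = 66.0 - 1.9x → x_m = 8.1818.
Social marginal benefit = demand + MEB = 82.4 - 0.8x.
Set SMB = MC: 82.4 - 0.8x = 30.0 + 2.5x → x* = 15.8788.
Gap = |8.1818 − 15.8788| = 7.6970.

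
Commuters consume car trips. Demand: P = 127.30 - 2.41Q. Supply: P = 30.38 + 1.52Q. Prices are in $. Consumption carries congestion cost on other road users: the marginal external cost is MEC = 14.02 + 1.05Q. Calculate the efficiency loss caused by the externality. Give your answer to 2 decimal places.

DWL = $159.96

Market equilibrium (private): 30.38 + 1.52Q = 127.30 - 2.41Q → Q_m = 24.6616.
Social marginal benefit = demand − MEC = 113.28 - 3.46Q.
Set SMB = MC: 113.28 - 3.46Q = 30.38 + 1.52Q → Q* = 16.6466.
The loss is the area between SMB and MC from Q* to Q_m; with linear curves that's a triangle of height MEC(Q_m).
DWL = ½ × 8.0150 × 39.9147 = 159.9582.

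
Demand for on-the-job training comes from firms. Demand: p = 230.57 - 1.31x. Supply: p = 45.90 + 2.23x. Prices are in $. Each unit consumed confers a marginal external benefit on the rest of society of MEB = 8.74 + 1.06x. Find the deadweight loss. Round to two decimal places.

Market equilibrium (private): 45.90 + 2.23x = 230.57 - 1.31x → x_m = 52.1667.
Social marginal benefit = demand + MEB = 239.31 - 0.25x.
Set SMB = MC: 239.31 - 0.25x = 45.90 + 2.23x → x* = 77.9879.
The loss is the area between SMB and MC from x* to x_m; with linear curves that's a triangle of height MEB(x_m).
DWL = ½ × 25.8212 × 64.0367 = 826.7522.

DWL = $826.75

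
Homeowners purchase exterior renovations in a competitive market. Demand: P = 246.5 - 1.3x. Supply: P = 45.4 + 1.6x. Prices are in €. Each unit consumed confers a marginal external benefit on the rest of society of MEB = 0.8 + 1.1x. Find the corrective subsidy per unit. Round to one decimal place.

Social marginal benefit = demand + MEB = 247.3 - 0.2x.
Set SMB = MC: 247.3 - 0.2x = 45.4 + 1.6x → x* = 112.1667.
The Pigouvian subsidy equals MEB at x*: 0.8 + 1.1×112.1667 = 124.1834.

subsidy = €124.2 per unit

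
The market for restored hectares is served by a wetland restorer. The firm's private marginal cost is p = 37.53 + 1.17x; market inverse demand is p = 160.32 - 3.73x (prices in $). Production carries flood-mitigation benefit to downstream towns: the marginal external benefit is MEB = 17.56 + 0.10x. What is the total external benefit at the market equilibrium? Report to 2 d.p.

Market equilibrium (private): 37.53 + 1.17x = 160.32 - 3.73x → x_m = 25.0592.
Total external benefit = ∫₀^{x_m} (17.56 + 0.10x) dx = 17.56×25.0592 + ½×0.10×25.0592² = 471.4377.

$471.44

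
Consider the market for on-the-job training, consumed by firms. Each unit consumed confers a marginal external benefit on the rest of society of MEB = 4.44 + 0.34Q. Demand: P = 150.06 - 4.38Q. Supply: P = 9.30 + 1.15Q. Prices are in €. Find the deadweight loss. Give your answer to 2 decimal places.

DWL = €16.52

Market equilibrium (private): 9.30 + 1.15Q = 150.06 - 4.38Q → Q_m = 25.4539.
Social marginal benefit = demand + MEB = 154.50 - 4.04Q.
Set SMB = MC: 154.50 - 4.04Q = 9.30 + 1.15Q → Q* = 27.9769.
The loss is the area between SMB and MC from Q* to Q_m; with linear curves that's a triangle of height MEB(Q_m).
DWL = ½ × 2.5230 × 13.0943 = 16.5185.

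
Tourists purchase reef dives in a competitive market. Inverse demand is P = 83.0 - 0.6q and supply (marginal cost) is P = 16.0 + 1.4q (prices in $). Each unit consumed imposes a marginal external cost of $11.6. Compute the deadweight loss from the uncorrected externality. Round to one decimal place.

Market equilibrium (private): 16.0 + 1.4q = 83.0 - 0.6q → q_m = 33.5000.
Social marginal benefit = demand − MEC = 71.4 - 0.6q.
Set SMB = MC: 71.4 - 0.6q = 16.0 + 1.4q → q* = 27.7000.
The welfare-loss triangle has base |q_m − q*| and height MEC(q_m) (the vertical gap between SMB and MC is zero at q* and MEC at q_m).
DWL = ½ × 5.8000 × 11.6000 = 33.6400.

DWL = $33.6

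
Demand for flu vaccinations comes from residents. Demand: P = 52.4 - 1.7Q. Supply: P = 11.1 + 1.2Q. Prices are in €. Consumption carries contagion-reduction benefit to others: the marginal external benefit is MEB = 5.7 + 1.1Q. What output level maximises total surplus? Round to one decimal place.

Social marginal benefit = demand + MEB = 58.1 - 0.6Q.
Set SMB = MC: 58.1 - 0.6Q = 11.1 + 1.2Q → Q* = 26.1111.

Q* = 26.1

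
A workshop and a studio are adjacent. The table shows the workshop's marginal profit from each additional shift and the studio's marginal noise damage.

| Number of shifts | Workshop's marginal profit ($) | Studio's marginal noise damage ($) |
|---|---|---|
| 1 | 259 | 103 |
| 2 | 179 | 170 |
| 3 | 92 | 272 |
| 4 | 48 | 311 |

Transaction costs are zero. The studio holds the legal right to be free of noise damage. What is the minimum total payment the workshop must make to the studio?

$273

Efficient level: marginal profit ≥ marginal noise damage through level 2, so k* = 2.
With the studio holding the right, the workshop must at least compensate total damage at k*: 103 + 170 = 273.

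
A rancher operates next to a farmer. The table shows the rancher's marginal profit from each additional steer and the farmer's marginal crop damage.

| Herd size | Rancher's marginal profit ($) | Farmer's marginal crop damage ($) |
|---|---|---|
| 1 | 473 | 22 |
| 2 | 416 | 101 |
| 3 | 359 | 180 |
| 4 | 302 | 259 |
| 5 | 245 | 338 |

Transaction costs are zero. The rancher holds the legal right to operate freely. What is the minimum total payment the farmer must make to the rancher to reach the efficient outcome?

Left alone the rancher would choose level 5 (marginal profit stays positive).
Efficient level: k* = 4 (marginal profit ≥ marginal crop damage through 4).
The farmer must at least cover the rancher's forgone profit from cutting 5→4: 245 = 245.

$245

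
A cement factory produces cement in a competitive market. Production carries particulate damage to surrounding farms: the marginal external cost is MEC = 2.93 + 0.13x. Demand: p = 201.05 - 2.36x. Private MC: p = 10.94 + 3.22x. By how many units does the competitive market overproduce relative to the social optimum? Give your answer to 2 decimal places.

Market equilibrium (private): 10.94 + 3.22x = 201.05 - 2.36x → x_m = 34.0699.
Social marginal cost = private MC + MEC = 13.87 + 3.35x.
Set SMC = demand: 13.87 + 3.35x = 201.05 - 2.36x → x* = 32.7811.
Gap = |34.0699 − 32.7811| = 1.2888.

1.29 units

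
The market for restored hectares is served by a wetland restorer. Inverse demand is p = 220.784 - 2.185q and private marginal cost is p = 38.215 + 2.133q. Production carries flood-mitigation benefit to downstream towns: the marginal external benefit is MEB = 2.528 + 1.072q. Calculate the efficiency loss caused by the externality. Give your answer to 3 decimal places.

Market equilibrium (private): 38.215 + 2.133q = 220.784 - 2.185q → q_m = 42.2809.
Social marginal cost = private MC − MEB = 35.687 + 1.061q.
Set SMC = demand: 35.687 + 1.061q = 220.784 - 2.185q → q* = 57.0231.
Height of the DWL triangle at q_m is demand(q_m) − SMC(q_m) = MEB(q_m) = 47.8531.
DWL = ½ × 14.7422 × 47.8531 = 352.7300.

DWL = 352.730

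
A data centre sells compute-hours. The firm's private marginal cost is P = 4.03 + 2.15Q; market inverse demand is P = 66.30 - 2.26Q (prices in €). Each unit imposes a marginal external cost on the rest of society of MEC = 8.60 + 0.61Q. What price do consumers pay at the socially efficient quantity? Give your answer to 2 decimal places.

Social marginal cost = private MC + MEC = 12.63 + 2.76Q.
Set SMC = demand: 12.63 + 2.76Q = 66.30 - 2.26Q → Q* = 10.6912.
Consumer price on the demand curve at Q*: 66.30 − 2.26×10.6912 = 42.1379.

P = €42.14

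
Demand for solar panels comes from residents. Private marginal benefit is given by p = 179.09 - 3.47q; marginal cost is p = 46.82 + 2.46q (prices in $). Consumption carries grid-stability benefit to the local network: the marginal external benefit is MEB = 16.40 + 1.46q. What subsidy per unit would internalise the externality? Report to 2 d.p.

subsidy = $64.96 per unit

Social marginal benefit = demand + MEB = 195.49 - 2.01q.
Set SMB = MC: 195.49 - 2.01q = 46.82 + 2.46q → q* = 33.2595.
The Pigouvian subsidy equals MEB at q*: 16.40 + 1.46×33.2595 = 64.9589.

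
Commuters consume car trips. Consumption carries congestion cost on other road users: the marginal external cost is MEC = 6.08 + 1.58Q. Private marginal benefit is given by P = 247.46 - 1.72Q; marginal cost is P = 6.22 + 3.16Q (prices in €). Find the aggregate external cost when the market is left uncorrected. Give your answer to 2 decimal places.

€2231.13

Market equilibrium (private): 6.22 + 3.16Q = 247.46 - 1.72Q → Q_m = 49.4344.
Total external cost = ∫₀^{Q_m} (6.08 + 1.58Q) dQ = 6.08×49.4344 + ½×1.58×49.4344² = 2231.1315.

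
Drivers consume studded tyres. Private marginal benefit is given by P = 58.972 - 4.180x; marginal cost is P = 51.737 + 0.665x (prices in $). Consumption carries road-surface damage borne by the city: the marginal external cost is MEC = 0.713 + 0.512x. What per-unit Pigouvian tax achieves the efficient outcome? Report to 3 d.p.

tax = $1.336 per unit

Social marginal benefit = demand − MEC = 58.259 - 4.692x.
Set SMB = MC: 58.259 - 4.692x = 51.737 + 0.665x → x* = 1.2175.
The Pigouvian tax equals MEC at x*: 0.713 + 0.512×1.2175 = 1.3364.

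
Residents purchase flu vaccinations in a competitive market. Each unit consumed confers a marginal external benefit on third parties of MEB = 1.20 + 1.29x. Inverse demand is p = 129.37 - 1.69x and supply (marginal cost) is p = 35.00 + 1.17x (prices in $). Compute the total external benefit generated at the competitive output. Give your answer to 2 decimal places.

$741.85

Market equilibrium (private): 35.00 + 1.17x = 129.37 - 1.69x → x_m = 32.9965.
Total external benefit = ∫₀^{x_m} (1.20 + 1.29x) dx = 1.20×32.9965 + ½×1.29×32.9965² = 741.8518.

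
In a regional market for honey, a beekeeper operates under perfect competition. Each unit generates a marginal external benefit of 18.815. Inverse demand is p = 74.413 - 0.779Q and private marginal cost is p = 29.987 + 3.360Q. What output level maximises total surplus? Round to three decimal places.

Social marginal cost = private MC − MEB = 11.172 + 3.360Q.
Set SMC = demand: 11.172 + 3.360Q = 74.413 - 0.779Q → Q* = 15.2793.

Q* = 15.279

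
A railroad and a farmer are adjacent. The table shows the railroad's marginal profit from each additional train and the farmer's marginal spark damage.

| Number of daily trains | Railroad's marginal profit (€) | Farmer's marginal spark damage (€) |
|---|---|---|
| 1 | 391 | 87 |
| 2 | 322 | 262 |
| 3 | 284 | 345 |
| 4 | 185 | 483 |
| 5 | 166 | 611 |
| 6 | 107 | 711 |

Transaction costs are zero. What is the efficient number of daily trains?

2

Bargaining reaches the level where marginal profit last exceeds marginal spark damage.
That holds through level 2 (322 ≥ 262) but not at 3 (284 < 345).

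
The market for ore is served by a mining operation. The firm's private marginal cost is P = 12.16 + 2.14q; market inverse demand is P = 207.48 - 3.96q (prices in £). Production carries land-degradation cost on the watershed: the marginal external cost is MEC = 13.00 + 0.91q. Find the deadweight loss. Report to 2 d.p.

DWL = £126.65

Market equilibrium (private): 12.16 + 2.14q = 207.48 - 3.96q → q_m = 32.0197.
Social marginal cost = private MC + MEC = 25.16 + 3.05q.
Set SMC = demand: 25.16 + 3.05q = 207.48 - 3.96q → q* = 26.0086.
The loss is the area between SMC and demand from q* to q_m; with linear curves that's a triangle of height MEC(q_m).
DWL = ½ × 6.0111 × 42.1379 = 126.6476.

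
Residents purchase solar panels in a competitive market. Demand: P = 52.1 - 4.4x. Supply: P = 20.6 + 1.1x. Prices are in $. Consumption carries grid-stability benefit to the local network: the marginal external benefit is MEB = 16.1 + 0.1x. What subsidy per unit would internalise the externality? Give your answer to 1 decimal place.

subsidy = $17.0 per unit

Social marginal benefit = demand + MEB = 68.2 - 4.3x.
Set SMB = MC: 68.2 - 4.3x = 20.6 + 1.1x → x* = 8.8148.
The Pigouvian subsidy equals MEB at x*: 16.1 + 0.1×8.8148 = 16.9815.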